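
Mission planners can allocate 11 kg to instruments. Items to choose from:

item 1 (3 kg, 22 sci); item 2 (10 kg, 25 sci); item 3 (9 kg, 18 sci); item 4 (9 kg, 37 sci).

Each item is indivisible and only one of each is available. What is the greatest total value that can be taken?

Check high-value combinations within 11 kg:
- item 4: mass 9, value 37
- item 2: mass 10, value 25
- item 1: mass 3, value 22
Best: 37 sci.

37 sci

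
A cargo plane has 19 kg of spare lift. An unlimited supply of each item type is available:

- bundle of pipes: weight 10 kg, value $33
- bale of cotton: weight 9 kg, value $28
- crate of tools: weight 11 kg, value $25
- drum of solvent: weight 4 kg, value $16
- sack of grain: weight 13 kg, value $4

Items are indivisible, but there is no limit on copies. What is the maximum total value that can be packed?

$65

Best value-per-unit is drum of solvent at 16/4; filling with it alone gives 4×16 = 64.
Optimal mix: 1×bundle of pipes + 2×drum of solvent → weight 18, value 65.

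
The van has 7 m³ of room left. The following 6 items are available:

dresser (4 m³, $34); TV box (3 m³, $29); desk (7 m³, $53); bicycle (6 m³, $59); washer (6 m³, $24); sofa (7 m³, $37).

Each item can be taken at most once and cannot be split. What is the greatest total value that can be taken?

Check high-value combinations within 7 m³:
- dresser+TV box: volume 4+3=7, value 34+29=63
- bicycle: volume 6, value 59
- desk: volume 7, value 53
- sofa: volume 7, value 37
Best: $63.

$63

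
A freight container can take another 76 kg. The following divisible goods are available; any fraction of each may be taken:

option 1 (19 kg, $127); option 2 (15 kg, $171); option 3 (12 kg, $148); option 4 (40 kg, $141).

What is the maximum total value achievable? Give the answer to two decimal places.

Take in order of value per unit:
- option 3 (148/12 per unit): all 12 → value 148, running total 148.00
- option 2 (171/15 per unit): all 15 → value 171, running total 319.00
- option 1 (127/19 per unit): all 19 → value 127, running total 446.00
- option 4 (141/40 per unit): 30 of 40 → value 30×141/40 = 105.7500, running total 551.75
Total 551.75.

551.75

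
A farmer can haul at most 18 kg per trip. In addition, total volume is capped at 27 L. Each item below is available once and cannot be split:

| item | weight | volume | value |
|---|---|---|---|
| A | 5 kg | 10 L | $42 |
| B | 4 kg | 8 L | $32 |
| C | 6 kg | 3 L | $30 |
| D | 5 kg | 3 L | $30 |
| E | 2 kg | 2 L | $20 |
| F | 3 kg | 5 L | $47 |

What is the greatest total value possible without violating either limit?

$151

Feasible sets respecting both limits:
- A+B+C+F: weight 18, volume 26, value 151
- A+B+D+F: weight 17, volume 26, value 151
- A+B+E+F: weight 14, volume 25, value 141
Best: $151.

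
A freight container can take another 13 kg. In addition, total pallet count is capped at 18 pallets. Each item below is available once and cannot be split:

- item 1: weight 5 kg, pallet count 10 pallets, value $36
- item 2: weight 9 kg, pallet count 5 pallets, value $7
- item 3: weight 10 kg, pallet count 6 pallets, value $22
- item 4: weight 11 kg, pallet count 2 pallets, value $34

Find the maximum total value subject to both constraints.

Feasible sets respecting both limits:
- item 1: weight 5, pallet count 10, value 36
- item 4: weight 11, pallet count 2, value 34
- item 3: weight 10, pallet count 6, value 22
- item 2: weight 9, pallet count 5, value 7
Best: $36.

$36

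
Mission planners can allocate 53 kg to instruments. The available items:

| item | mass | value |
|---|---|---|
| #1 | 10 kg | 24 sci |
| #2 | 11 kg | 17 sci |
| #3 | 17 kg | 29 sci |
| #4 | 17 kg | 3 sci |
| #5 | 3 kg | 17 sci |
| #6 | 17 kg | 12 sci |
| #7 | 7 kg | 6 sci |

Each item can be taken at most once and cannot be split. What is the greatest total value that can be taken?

Check high-value combinations within 53 kg:
- #1+#2+#3+#5+#7: mass 10+11+17+3+7=48, value 24+17+29+17+6=93
- #1+#2+#3+#5: mass 10+11+17+3=41, value 24+17+29+17=87
- #1+#3+#5+#6: mass 10+17+3+17=47, value 24+29+17+12=82
- #1+#3+#5+#7: mass 10+17+3+7=37, value 24+29+17+6=76
- #1+#2+#3+#7: mass 10+11+17+7=45, value 24+17+29+6=76
Best: 93 sci.

93 sci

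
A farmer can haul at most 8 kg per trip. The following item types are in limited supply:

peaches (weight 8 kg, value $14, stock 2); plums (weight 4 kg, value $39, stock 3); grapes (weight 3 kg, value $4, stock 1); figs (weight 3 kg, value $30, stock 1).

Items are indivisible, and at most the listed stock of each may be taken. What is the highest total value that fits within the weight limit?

$78

Best selections within weight 8 and stock limits:
- 2×plums: weight 8, value 78
- 1×plums + 1×figs: weight 7, value 69
- 1×plums + 1×grapes: weight 7, value 43
- 1×plums: weight 4, value 39
Best: $78.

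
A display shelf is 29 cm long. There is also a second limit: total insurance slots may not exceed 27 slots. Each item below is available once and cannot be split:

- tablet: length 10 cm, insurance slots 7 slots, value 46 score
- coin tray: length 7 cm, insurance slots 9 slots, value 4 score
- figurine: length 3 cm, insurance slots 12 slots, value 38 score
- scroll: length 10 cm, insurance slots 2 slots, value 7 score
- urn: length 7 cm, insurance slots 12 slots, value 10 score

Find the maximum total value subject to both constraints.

Feasible sets respecting both limits:
- tablet+figurine+scroll: length 23, insurance slots 21, value 91
- tablet+figurine: length 13, insurance slots 19, value 84
- tablet+scroll+urn: length 27, insurance slots 21, value 63
Best: 91 score.

91 score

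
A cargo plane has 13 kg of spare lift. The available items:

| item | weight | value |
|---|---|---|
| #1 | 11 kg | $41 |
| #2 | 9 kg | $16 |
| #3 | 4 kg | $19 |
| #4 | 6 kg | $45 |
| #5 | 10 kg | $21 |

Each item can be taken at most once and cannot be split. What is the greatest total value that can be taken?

$64

Check high-value combinations within 13 kg:
- #3+#4: weight 4+6=10, value 19+45=64
- #4: weight 6, value 45
- #1: weight 11, value 41
- #2+#3: weight 9+4=13, value 16+19=35
Best: $64.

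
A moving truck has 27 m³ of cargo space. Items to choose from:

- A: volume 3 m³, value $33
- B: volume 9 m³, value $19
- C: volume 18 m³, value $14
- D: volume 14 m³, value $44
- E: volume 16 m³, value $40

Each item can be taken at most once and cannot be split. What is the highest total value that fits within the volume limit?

$96

Check high-value combinations within 27 m³:
- A+B+D: volume 3+9+14=26, value 33+19+44=96
- A+D: volume 3+14=17, value 33+44=77
- A+E: volume 3+16=19, value 33+40=73
- B+D: volume 9+14=23, value 19+44=63
Best: $96.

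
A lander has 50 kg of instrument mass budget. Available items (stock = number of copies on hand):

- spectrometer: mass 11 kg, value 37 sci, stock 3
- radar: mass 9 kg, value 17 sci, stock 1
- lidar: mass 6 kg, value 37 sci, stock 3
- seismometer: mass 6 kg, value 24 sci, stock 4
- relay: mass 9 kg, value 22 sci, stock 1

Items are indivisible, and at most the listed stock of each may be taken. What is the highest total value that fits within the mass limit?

220 sci

Top feasible selections:
- 1×spectrometer + 3×lidar + 3×seismometer: mass 47, value 220
- 1×spectrometer + 3×lidar + 2×seismometer + 1×relay: mass 50, value 218
Best: 220 sci.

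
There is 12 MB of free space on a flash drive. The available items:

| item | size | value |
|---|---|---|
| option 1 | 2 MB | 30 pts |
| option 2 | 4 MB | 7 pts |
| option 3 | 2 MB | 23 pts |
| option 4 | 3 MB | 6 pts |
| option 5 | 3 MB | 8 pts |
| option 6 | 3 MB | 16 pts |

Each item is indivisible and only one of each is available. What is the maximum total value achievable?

77 pts

Check high-value combinations within 12 MB:
- option 1+option 3+option 5+option 6: size 2+2+3+3=10, value 30+23+8+16=77
- option 1+option 2+option 3+option 6: size 2+4+2+3=11, value 30+7+23+16=76
- option 1+option 3+option 4+option 6: size 2+2+3+3=10, value 30+23+6+16=75
- option 1+option 3+option 6: size 2+2+3=7, value 30+23+16=69
- option 1+option 2+option 3+option 5: size 2+4+2+3=11, value 30+7+23+8=68
Best: 77 pts.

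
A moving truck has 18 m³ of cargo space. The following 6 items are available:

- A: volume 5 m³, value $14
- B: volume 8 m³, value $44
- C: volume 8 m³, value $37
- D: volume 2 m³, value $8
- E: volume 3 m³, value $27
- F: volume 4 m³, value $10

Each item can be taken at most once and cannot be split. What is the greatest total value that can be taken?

$93

Check high-value combinations within 18 m³:
- A+B+D+E: volume 5+8+2+3=18, value 14+44+8+27=93
- B+D+E+F: volume 8+2+3+4=17, value 44+8+27+10=89
- B+C+D: volume 8+8+2=18, value 44+37+8=89
- A+C+D+E: volume 5+8+2+3=18, value 14+37+8+27=86
- A+B+E: volume 5+8+3=16, value 14+44+27=85
Best: $93.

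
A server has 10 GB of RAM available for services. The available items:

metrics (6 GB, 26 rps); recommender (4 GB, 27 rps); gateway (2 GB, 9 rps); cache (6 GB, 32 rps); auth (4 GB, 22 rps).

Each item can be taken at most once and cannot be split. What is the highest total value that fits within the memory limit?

This is a 0/1 knapsack; check combinations near the capacity.
- recommender+cache: memory 4+6=10, value 27+32=59
- recommender+gateway+auth: memory 4+2+4=10, value 27+9+22=58
- cache+auth: memory 6+4=10, value 32+22=54
- metrics+recommender: memory 6+4=10, value 26+27=53
- recommender+auth: memory 4+4=8, value 27+22=49
Best: 59 rps.

59 rps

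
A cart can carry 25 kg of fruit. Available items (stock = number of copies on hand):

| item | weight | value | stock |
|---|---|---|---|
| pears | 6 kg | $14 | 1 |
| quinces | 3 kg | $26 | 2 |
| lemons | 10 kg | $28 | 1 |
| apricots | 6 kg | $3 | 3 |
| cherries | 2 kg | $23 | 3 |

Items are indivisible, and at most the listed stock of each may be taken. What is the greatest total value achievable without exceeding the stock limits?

Best selections within weight 25 and stock limits:
- 2×quinces + 1×lemons + 3×cherries: weight 22, value 149
- 1×pears + 2×quinces + 1×apricots + 3×cherries: weight 24, value 138
- 1×pears + 1×quinces + 1×lemons + 3×cherries: weight 25, value 137
- 1×pears + 2×quinces + 3×cherries: weight 18, value 135
Best: $149.

$149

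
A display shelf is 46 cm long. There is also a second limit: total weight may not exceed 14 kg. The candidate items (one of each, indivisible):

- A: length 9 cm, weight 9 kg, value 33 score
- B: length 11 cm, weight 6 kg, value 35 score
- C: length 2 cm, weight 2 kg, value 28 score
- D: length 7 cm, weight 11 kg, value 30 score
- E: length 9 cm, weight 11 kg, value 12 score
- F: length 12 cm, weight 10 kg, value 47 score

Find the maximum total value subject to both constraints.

75 score

Feasible sets respecting both limits:
- C+F: length 14, weight 12, value 75
- B+C: length 13, weight 8, value 63
- A+C: length 11, weight 11, value 61
Best: 75 score.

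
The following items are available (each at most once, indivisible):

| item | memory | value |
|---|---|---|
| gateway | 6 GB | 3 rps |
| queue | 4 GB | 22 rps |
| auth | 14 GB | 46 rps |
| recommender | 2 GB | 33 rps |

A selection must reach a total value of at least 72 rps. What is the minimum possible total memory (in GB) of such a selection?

16

Subsets with value ≥ 72, sorted by total memory:
- auth+recommender: memory 16, value 79
- queue+auth+recommender: memory 20, value 101
- gateway+auth+recommender: memory 22, value 82
Minimum memory: 16 GB.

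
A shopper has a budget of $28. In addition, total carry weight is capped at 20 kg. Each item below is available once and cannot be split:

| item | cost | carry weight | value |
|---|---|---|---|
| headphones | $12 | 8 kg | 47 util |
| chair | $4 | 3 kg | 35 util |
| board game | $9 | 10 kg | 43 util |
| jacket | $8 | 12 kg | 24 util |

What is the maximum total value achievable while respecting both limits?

90 util

Feasible sets respecting both limits:
- headphones+board game: cost 21, carry weight 18, value 90
- headphones+chair: cost 16, carry weight 11, value 82
- chair+board game: cost 13, carry weight 13, value 78
Best: 90 util.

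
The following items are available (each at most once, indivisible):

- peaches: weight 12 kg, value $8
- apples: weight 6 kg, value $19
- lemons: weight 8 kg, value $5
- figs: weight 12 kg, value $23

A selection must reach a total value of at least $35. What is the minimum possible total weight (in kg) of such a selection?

Subsets with value ≥ 35, sorted by total weight:
- apples+figs: weight 18, value 42
- apples+lemons+figs: weight 26, value 47
Minimum weight: 18 kg.

18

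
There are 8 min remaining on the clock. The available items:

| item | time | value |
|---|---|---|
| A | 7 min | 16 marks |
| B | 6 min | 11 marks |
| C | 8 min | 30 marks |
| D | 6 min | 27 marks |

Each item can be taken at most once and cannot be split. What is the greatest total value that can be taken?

Check high-value combinations within 8 min:
- C: time 8, value 30
- D: time 6, value 27
- A: time 7, value 16
- B: time 6, value 11
Best: 30 marks.

30 marks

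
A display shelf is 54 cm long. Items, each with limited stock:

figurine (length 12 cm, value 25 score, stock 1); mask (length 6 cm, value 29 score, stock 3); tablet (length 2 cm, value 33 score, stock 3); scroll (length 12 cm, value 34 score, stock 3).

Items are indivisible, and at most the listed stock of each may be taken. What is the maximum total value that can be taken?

259 score

Best selections within length 54 and stock limits:
- 2×mask + 3×tablet + 3×scroll: length 54, value 259
- 3×mask + 3×tablet + 2×scroll: length 48, value 254
- 1×figurine + 2×mask + 3×tablet + 2×scroll: length 54, value 250
Best: 259 score.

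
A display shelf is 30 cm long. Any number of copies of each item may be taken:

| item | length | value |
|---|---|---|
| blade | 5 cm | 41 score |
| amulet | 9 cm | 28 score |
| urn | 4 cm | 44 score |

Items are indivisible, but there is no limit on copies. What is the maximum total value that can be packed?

Best value-per-unit is urn at 44/4, and filling with it alone uses length 7×4=28. No mix of the others beats 7×44 = 308.

308 score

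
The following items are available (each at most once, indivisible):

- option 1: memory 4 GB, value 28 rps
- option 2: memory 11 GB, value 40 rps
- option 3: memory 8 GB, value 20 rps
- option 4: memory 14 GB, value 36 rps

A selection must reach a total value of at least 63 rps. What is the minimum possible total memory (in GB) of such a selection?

Subsets with value ≥ 63, sorted by total memory:
- option 1+option 2: memory 15, value 68
- option 1+option 4: memory 18, value 64
- option 1+option 2+option 3: memory 23, value 88
- option 2+option 4: memory 25, value 76
Minimum memory: 15 GB.

15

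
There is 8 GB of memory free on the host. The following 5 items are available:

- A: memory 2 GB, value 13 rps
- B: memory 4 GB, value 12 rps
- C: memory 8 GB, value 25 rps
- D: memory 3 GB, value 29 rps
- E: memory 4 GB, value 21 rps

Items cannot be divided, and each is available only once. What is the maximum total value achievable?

This is a 0/1 knapsack; check combinations near the capacity.
- D+E: memory 3+4=7, value 29+21=50
- A+D: memory 2+3=5, value 13+29=42
- B+D: memory 4+3=7, value 12+29=41
Best: 50 rps.

50 rps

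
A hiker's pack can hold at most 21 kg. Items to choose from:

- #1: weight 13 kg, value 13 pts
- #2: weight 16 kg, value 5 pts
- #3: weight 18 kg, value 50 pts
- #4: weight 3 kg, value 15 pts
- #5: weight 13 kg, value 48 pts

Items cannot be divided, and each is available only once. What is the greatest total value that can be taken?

65 pts

Check high-value combinations within 21 kg:
- #3+#4: weight 18+3=21, value 50+15=65
- #4+#5: weight 3+13=16, value 15+48=63
- #3: weight 18, value 50
- #5: weight 13, value 48
Best: 65 pts.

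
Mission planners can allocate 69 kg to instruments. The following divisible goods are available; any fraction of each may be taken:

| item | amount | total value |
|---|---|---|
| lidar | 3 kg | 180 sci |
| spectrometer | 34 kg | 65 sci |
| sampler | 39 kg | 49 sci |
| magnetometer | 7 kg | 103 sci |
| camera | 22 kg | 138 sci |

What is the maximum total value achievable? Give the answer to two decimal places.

Take in order of value per unit:
- lidar (180/3 per unit): all 3 → value 180, running total 180.00
- magnetometer (103/7 per unit): all 7 → value 103, running total 283.00
- camera (138/22 per unit): all 22 → value 138, running total 421.00
- spectrometer (65/34 per unit): all 34 → value 65, running total 486.00
- sampler (49/39 per unit): 3 of 39 → value 3×49/39 = 3.7692, running total 489.77
Total 489.77.

489.77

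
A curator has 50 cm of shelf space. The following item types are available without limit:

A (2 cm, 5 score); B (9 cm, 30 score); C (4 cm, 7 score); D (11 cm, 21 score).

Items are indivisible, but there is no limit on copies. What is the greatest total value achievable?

160 score

Best value-per-unit is B at 30/9; filling with it alone gives 5×30 = 150.
Optimal mix: 2×A + 5×B → length 49, value 160.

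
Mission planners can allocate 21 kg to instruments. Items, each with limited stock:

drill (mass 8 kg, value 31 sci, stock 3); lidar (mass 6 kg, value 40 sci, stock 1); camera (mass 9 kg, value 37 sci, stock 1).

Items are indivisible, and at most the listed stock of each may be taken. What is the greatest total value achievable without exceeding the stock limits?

77 sci

Top feasible selections:
- 1×lidar + 1×camera: mass 15, value 77
- 1×drill + 1×lidar: mass 14, value 71
Best: 77 sci.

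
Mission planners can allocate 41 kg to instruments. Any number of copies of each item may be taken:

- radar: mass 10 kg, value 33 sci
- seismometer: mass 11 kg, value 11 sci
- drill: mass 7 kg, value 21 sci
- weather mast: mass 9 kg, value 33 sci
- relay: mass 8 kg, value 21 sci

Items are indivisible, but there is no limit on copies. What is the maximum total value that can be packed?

141 sci

Best value-per-unit is weather mast at 33/9; filling with it alone gives 4×33 = 132.
Optimal mix: 2×drill + 3×weather mast → mass 41, value 141.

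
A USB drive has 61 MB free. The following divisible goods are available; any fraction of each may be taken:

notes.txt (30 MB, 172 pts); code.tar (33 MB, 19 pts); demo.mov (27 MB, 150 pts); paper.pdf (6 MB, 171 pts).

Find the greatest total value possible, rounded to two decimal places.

Take in order of value per unit:
- paper.pdf (171/6 per unit): all 6 → value 171, running total 171.00
- notes.txt (172/30 per unit): all 30 → value 172, running total 343.00
- demo.mov (150/27 per unit): 25 of 27 → value 25×150/27 = 138.8889, running total 481.89
Total 481.89.

481.89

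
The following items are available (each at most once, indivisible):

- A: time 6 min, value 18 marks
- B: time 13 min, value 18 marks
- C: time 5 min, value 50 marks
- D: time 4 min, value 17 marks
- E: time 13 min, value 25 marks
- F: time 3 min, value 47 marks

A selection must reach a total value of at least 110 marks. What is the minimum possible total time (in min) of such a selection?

Subsets with value ≥ 110, sorted by total time:
- C+D+F: time 12, value 114
- A+C+F: time 14, value 115
- A+C+D+F: time 18, value 132
Minimum time: 12 min.

12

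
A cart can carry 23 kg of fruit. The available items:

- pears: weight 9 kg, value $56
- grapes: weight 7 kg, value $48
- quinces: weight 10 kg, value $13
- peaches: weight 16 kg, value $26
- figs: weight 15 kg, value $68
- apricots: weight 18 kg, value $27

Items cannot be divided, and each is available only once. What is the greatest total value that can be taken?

$116

Check high-value combinations within 23 kg:
- grapes+figs: weight 7+15=22, value 48+68=116
- pears+grapes: weight 9+7=16, value 56+48=104
- grapes+peaches: weight 7+16=23, value 48+26=74
- pears+quinces: weight 9+10=19, value 56+13=69
- figs: weight 15, value 68
Best: $116.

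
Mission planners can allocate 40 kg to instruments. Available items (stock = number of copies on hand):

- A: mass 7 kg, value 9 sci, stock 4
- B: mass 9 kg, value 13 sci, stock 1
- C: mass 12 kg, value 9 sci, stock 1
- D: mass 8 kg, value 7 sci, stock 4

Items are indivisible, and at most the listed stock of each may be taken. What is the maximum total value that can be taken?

49 sci

Top feasible selections:
- 4×A + 1×B: mass 37, value 49
- 3×A + 1×B + 1×D: mass 38, value 47
- 2×A + 1×B + 2×D: mass 39, value 45
- 4×A + 1×C: mass 40, value 45
Best: 49 sci.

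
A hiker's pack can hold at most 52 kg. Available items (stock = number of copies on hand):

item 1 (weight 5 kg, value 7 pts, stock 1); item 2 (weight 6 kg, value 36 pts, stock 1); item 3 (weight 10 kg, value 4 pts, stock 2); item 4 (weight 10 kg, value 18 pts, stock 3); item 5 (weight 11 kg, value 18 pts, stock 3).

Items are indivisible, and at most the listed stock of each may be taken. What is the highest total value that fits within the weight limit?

115 pts

Top feasible selections:
- 1×item 1 + 1×item 2 + 3×item 4 + 1×item 5: weight 52, value 115
- 1×item 2 + 3×item 4 + 1×item 5: weight 47, value 108
- 1×item 2 + 2×item 4 + 2×item 5: weight 48, value 108
- 1×item 2 + 1×item 4 + 3×item 5: weight 49, value 108
Best: 115 pts.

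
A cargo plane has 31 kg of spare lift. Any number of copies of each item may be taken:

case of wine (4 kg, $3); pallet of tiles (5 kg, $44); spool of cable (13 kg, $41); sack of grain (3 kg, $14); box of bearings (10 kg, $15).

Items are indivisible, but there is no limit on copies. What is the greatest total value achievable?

$264

Best value-per-unit is pallet of tiles at 44/5, and filling with it alone uses weight 6×5=30. No mix of the others beats 6×44 = 264.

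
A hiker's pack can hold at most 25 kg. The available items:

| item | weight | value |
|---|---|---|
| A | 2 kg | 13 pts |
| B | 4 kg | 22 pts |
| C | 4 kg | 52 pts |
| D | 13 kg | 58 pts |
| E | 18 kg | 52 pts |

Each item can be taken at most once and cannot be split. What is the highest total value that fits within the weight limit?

145 pts

Check high-value combinations within 25 kg:
- A+B+C+D: weight 2+4+4+13=23, value 13+22+52+58=145
- B+C+D: weight 4+4+13=21, value 22+52+58=132
- A+C+D: weight 2+4+13=19, value 13+52+58=123
- A+C+E: weight 2+4+18=24, value 13+52+52=117
Best: 145 pts.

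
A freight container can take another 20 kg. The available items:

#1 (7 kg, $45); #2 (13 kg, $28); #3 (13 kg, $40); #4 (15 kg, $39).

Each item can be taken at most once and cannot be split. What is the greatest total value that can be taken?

$85

This is a 0/1 knapsack; check combinations near the capacity.
- #1+#3: weight 7+13=20, value 45+40=85
- #1+#2: weight 7+13=20, value 45+28=73
- #1: weight 7, value 45
Best: $85.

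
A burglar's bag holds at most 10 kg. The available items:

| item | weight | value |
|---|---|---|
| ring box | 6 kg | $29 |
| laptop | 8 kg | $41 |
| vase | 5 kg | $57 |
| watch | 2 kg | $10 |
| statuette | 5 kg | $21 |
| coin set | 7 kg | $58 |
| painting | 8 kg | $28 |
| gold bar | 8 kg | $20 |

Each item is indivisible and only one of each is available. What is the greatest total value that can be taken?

$78

Check high-value combinations within 10 kg:
- vase+statuette: weight 5+5=10, value 57+21=78
- watch+coin set: weight 2+7=9, value 10+58=68
- vase+watch: weight 5+2=7, value 57+10=67
Best: $78.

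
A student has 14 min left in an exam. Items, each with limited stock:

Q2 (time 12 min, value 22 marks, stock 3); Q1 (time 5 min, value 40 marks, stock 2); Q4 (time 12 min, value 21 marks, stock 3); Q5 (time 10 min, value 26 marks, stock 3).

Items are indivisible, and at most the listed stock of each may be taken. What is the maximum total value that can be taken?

80 marks

Best selections within time 14 and stock limits:
- 2×Q1: time 10, value 80
- 1×Q1: time 5, value 40
- 1×Q5: time 10, value 26
Best: 80 marks.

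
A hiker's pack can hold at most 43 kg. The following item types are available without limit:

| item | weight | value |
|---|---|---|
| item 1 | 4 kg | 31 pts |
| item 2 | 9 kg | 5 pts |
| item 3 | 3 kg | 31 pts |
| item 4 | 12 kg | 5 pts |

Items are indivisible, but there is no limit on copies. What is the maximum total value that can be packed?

Best value-per-unit is item 3 at 31/3; filling with it alone gives 14×31 = 434.
Optimal mix: 1×item 1 + 13×item 3 → weight 43, value 434.

434 pts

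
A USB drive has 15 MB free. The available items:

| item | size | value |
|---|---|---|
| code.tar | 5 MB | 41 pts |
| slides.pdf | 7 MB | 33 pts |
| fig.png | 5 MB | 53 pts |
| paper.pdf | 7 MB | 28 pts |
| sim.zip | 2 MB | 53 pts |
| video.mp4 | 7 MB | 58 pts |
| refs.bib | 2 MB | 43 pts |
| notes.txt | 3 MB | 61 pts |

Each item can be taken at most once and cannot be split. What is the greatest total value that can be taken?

Check high-value combinations within 15 MB:
- sim.zip+video.mp4+refs.bib+notes.txt: size 2+7+2+3=14, value 53+58+43+61=215
- fig.png+sim.zip+refs.bib+notes.txt: size 5+2+2+3=12, value 53+53+43+61=210
- code.tar+fig.png+sim.zip+notes.txt: size 5+5+2+3=15, value 41+53+53+61=208
Best: 215 pts.

215 pts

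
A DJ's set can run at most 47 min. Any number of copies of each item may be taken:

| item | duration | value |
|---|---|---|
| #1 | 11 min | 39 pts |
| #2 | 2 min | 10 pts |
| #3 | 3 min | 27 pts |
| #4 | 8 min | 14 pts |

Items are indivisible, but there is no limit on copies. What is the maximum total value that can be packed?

415 pts

Best value-per-unit is #3 at 27/3; filling with it alone gives 15×27 = 405.
Optimal mix: 1×#2 + 15×#3 → duration 47, value 415.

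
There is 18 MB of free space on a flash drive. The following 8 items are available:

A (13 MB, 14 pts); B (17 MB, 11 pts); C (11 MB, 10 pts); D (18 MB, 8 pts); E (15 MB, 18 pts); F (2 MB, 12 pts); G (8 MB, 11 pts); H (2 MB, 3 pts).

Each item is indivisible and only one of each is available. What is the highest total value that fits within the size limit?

30 pts

Check high-value combinations within 18 MB:
- E+F: size 15+2=17, value 18+12=30
- A+F+H: size 13+2+2=17, value 14+12+3=29
- F+G+H: size 2+8+2=12, value 12+11+3=26
- A+F: size 13+2=15, value 14+12=26
Best: 30 pts.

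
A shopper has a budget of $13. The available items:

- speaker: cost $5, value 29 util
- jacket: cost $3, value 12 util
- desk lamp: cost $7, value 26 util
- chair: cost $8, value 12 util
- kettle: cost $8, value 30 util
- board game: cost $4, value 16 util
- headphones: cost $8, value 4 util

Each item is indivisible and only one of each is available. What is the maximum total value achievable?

Check high-value combinations within $13:
- speaker+kettle: cost 5+8=13, value 29+30=59
- speaker+jacket+board game: cost 5+3+4=12, value 29+12+16=57
- speaker+desk lamp: cost 5+7=12, value 29+26=55
- kettle+board game: cost 8+4=12, value 30+16=46
- speaker+board game: cost 5+4=9, value 29+16=45
Best: 59 util.

59 util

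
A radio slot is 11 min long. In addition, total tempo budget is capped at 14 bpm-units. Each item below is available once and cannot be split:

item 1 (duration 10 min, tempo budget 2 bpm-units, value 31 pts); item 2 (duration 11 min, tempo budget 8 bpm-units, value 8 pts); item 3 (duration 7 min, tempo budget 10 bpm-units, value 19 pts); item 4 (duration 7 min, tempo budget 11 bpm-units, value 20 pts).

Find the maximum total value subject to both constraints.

31 pts

Feasible sets respecting both limits:
- item 1: duration 10, tempo budget 2, value 31
- item 4: duration 7, tempo budget 11, value 20
- item 3: duration 7, tempo budget 10, value 19
- item 2: duration 11, tempo budget 8, value 8
Best: 31 pts.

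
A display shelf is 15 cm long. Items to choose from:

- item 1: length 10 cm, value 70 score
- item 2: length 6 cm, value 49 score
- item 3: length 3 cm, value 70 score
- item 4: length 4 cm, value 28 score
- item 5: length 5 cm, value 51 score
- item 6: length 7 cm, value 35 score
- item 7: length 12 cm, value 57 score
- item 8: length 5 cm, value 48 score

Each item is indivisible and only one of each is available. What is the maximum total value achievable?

170 score

Check high-value combinations within 15 cm:
- item 2+item 3+item 5: length 6+3+5=14, value 49+70+51=170
- item 3+item 5+item 8: length 3+5+5=13, value 70+51+48=169
- item 2+item 3+item 8: length 6+3+5=14, value 49+70+48=167
- item 3+item 5+item 6: length 3+5+7=15, value 70+51+35=156
- item 3+item 6+item 8: length 3+7+5=15, value 70+35+48=153
Best: 170 score.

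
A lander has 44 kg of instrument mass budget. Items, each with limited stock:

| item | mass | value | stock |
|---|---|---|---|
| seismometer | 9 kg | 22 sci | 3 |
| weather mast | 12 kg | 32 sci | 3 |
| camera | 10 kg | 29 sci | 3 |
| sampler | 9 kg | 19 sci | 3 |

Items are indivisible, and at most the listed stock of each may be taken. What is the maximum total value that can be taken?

Best selections within mass 44 and stock limits:
- 2×weather mast + 2×camera: mass 44, value 122
- 1×weather mast + 3×camera: mass 42, value 119
Best: 122 sci.

122 sci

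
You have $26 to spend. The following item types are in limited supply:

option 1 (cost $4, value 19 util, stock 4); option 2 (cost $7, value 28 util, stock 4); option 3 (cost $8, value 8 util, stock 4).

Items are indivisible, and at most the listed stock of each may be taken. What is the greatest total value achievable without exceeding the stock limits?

113 util

Best selections within cost 26 and stock limits:
- 3×option 1 + 2×option 2: cost 26, value 113
- 4×option 1 + 1×option 2: cost 23, value 104
Best: 113 util.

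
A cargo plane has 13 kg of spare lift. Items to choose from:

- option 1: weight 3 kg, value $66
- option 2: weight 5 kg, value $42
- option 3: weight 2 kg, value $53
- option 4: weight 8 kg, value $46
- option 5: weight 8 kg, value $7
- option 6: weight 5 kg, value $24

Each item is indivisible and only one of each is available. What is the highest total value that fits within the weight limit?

$165

Check high-value combinations within 13 kg:
- option 1+option 3+option 4: weight 3+2+8=13, value 66+53+46=165
- option 1+option 2+option 3: weight 3+5+2=10, value 66+42+53=161
- option 1+option 3+option 6: weight 3+2+5=10, value 66+53+24=143
- option 1+option 2+option 6: weight 3+5+5=13, value 66+42+24=132
Best: $165.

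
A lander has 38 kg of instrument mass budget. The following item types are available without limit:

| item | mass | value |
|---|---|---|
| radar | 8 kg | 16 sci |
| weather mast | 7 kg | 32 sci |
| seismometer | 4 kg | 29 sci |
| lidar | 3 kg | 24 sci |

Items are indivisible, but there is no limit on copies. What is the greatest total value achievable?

Best value-per-unit is lidar at 24/3; filling with it alone gives 12×24 = 288.
Optimal mix: 2×seismometer + 10×lidar → mass 38, value 298.

298 sci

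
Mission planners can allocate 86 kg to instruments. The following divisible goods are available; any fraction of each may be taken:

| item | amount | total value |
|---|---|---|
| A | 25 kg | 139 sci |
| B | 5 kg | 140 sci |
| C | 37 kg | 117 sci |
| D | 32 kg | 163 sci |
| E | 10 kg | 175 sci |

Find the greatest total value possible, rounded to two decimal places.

661.27

Take in order of value per unit:
- B (140/5 per unit): all 5 → value 140, running total 140.00
- E (175/10 per unit): all 10 → value 175, running total 315.00
- A (139/25 per unit): all 25 → value 139, running total 454.00
- D (163/32 per unit): all 32 → value 163, running total 617.00
- C (117/37 per unit): 14 of 37 → value 14×117/37 = 44.2703, running total 661.27
Total 661.27.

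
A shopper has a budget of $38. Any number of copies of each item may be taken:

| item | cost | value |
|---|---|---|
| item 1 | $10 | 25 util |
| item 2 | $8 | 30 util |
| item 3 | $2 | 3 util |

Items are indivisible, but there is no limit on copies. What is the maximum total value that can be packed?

129 util

Best value-per-unit is item 2 at 30/8; filling with it alone gives 4×30 = 120.
Optimal mix: 4×item 2 + 3×item 3 → cost 38, value 129.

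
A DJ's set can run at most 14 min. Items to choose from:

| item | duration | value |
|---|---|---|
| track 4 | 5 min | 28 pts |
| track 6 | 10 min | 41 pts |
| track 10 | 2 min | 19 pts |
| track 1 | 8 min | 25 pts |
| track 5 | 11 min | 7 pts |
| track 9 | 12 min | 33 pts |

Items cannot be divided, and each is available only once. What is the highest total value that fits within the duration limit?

Check high-value combinations within 14 min:
- track 6+track 10: duration 10+2=12, value 41+19=60
- track 4+track 1: duration 5+8=13, value 28+25=53
- track 10+track 9: duration 2+12=14, value 19+33=52
- track 4+track 10: duration 5+2=7, value 28+19=47
Best: 60 pts.

60 pts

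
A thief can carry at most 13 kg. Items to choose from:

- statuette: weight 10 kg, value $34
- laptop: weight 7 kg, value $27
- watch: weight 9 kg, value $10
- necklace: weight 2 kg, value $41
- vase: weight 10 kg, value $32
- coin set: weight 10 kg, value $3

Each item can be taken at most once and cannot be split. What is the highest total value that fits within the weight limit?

Check high-value combinations within 13 kg:
- statuette+necklace: weight 10+2=12, value 34+41=75
- necklace+vase: weight 2+10=12, value 41+32=73
- laptop+necklace: weight 7+2=9, value 27+41=68
- watch+necklace: weight 9+2=11, value 10+41=51
- necklace+coin set: weight 2+10=12, value 41+3=44
Best: $75.

$75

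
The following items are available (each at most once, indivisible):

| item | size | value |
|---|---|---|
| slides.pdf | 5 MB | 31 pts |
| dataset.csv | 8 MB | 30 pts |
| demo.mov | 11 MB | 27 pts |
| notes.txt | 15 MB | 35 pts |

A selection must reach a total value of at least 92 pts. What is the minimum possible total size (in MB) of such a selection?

28

Subsets with value ≥ 92, sorted by total size:
- slides.pdf+dataset.csv+notes.txt: size 28, value 96
- slides.pdf+demo.mov+notes.txt: size 31, value 93
- dataset.csv+demo.mov+notes.txt: size 34, value 92
- slides.pdf+dataset.csv+demo.mov+notes.txt: size 39, value 123
Minimum size: 28 MB.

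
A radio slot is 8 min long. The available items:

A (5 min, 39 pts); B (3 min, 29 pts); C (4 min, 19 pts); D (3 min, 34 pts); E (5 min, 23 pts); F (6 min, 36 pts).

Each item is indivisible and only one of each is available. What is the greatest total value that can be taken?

Check high-value combinations within 8 min:
- A+D: duration 5+3=8, value 39+34=73
- A+B: duration 5+3=8, value 39+29=68
- B+D: duration 3+3=6, value 29+34=63
Best: 73 pts.

73 pts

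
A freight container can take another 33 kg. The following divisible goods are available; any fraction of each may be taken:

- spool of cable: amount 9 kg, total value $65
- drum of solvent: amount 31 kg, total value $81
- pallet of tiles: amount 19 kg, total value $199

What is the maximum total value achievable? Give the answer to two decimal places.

Take in order of value per unit:
- pallet of tiles (199/19 per unit): all 19 → value 199, running total 199.00
- spool of cable (65/9 per unit): all 9 → value 65, running total 264.00
- drum of solvent (81/31 per unit): 5 of 31 → value 5×81/31 = 13.0645, running total 277.06
Total 277.06.

277.06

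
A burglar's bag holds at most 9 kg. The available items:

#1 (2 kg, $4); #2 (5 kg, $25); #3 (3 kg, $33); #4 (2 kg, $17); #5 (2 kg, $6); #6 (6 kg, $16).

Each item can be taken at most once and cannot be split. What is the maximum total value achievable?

$60

Check high-value combinations within 9 kg:
- #1+#3+#4+#5: weight 2+3+2+2=9, value 4+33+17+6=60
- #2+#3: weight 5+3=8, value 25+33=58
- #3+#4+#5: weight 3+2+2=7, value 33+17+6=56
- #1+#3+#4: weight 2+3+2=7, value 4+33+17=54
Best: $60.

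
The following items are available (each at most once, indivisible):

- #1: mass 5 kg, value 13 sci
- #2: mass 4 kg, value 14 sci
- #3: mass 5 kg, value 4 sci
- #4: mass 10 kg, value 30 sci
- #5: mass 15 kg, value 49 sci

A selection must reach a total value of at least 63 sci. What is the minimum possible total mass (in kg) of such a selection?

19

Subsets with value ≥ 63, sorted by total mass:
- #2+#5: mass 19, value 63
- #1+#2+#5: mass 24, value 76
Minimum mass: 19 kg.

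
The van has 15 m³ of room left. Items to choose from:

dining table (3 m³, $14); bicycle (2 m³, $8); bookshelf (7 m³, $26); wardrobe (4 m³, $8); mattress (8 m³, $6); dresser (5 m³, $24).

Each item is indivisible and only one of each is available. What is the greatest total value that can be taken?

$64

Check high-value combinations within 15 m³:
- dining table+bookshelf+dresser: volume 3+7+5=15, value 14+26+24=64
- bicycle+bookshelf+dresser: volume 2+7+5=14, value 8+26+24=58
- dining table+bicycle+wardrobe+dresser: volume 3+2+4+5=14, value 14+8+8+24=54
Best: $64.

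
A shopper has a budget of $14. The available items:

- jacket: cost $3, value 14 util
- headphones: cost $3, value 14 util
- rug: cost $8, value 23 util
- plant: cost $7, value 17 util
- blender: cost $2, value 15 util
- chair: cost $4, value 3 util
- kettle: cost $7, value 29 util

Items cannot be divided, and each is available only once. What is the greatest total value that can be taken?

58 util

Check high-value combinations within $14:
- jacket+blender+kettle: cost 3+2+7=12, value 14+15+29=58
- headphones+blender+kettle: cost 3+2+7=12, value 14+15+29=58
- jacket+headphones+kettle: cost 3+3+7=13, value 14+14+29=57
- jacket+rug+blender: cost 3+8+2=13, value 14+23+15=52
- headphones+rug+blender: cost 3+8+2=13, value 14+23+15=52
Best: 58 util.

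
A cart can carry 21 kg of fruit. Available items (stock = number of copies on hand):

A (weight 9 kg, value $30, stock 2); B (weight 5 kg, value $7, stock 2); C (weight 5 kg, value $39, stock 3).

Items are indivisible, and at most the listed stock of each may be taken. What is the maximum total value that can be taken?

$124

Top feasible selections:
- 1×B + 3×C: weight 20, value 124
- 3×C: weight 15, value 117
- 1×A + 2×C: weight 19, value 108
Best: $124.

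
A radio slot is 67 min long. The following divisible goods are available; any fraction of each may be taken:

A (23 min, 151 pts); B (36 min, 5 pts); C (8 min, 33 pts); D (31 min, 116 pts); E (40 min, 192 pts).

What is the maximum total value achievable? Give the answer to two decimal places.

359.50

Take in order of value per unit:
- A (151/23 per unit): all 23 → value 151, running total 151.00
- E (192/40 per unit): all 40 → value 192, running total 343.00
- C (33/8 per unit): 4 of 8 → value 4×33/8 = 16.5000, running total 359.50
Total 359.50.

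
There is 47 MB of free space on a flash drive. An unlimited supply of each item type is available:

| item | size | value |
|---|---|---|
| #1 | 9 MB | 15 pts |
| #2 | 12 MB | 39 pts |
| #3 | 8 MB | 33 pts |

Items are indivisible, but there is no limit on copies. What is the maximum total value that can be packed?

171 pts

Best value-per-unit is #3 at 33/8; filling with it alone gives 5×33 = 165.
Optimal mix: 1×#2 + 4×#3 → size 44, value 171.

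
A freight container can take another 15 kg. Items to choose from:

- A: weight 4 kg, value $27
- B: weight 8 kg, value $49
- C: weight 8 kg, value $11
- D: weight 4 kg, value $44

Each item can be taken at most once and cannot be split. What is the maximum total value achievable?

$93

Check high-value combinations within 15 kg:
- B+D: weight 8+4=12, value 49+44=93
- A+B: weight 4+8=12, value 27+49=76
- A+D: weight 4+4=8, value 27+44=71
Best: $93.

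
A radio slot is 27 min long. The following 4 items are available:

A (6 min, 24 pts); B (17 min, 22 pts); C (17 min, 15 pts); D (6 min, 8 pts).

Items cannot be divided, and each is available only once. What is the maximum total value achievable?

Check high-value combinations within 27 min:
- A+B: duration 6+17=23, value 24+22=46
- A+C: duration 6+17=23, value 24+15=39
- A+D: duration 6+6=12, value 24+8=32
- B+D: duration 17+6=23, value 22+8=30
- A: duration 6, value 24
Best: 46 pts.

46 pts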